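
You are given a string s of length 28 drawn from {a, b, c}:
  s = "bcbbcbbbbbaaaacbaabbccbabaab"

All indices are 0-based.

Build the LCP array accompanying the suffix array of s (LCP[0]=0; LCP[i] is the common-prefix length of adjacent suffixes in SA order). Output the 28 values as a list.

sorted suffixes:
  #0 SA[0]=10  'aaaacbaabbccbabaab'
  #1 SA[1]=11  'aaacbaabbccbabaab'
  #2 SA[2]=25  'aab'
  #3 SA[3]=16  'aabbccbabaab'
  #4 SA[4]=12  'aacbaabbccbabaab'
  #5 SA[5]=26  'ab'
  #6 SA[6]=23  'abaab'
  #7 SA[7]=17  'abbccbabaab'
  #8 SA[8]=13  'acbaabbccbabaab'
  #9 SA[9]=27  'b'
  #10 SA[10]=9  'baaaacbaabbccbabaab'
  #11 SA[11]=24  'baab'
  #12 SA[12]=15  'baabbccbabaab'
  #13 SA[13]=22  'babaab'
  #14 SA[14]=8  'bbaaaacbaabbccbabaab'
  #15 SA[15]=7  'bbbaaaacbaabbccbabaab'
  #16 SA[16]=6  'bbbbaaaacbaabbccbabaab'
  #17 SA[17]=5  'bbbbbaaaacbaabbccbabaab'
  #18 SA[18]=2  'bbcbbbbbaaaacbaabbccbabaab'
  #19 SA[19]=18  'bbccbabaab'
  #20 SA[20]=3  'bcbbbbbaaaacbaabbccbabaab'
  #21 SA[21]=0  'bcbbcbbbbbaaaacbaabbccbabaab'
  #22 SA[22]=19  'bccbabaab'
  #23 SA[23]=14  'cbaabbccbabaab'
  #24 SA[24]=21  'cbabaab'
  #25 SA[25]=4  'cbbbbbaaaacbaabbccbabaab'
  #26 SA[26]=1  'cbbcbbbbbaaaacbaabbccbabaab'
  #27 SA[27]=20  'ccbabaab'

SA = [10, 11, 25, 16, 12, 26, 23, 17, 13, 27, 9, 24, 15, 22, 8, 7, 6, 5, 2, 18, 3, 0, 19, 14, 21, 4, 1, 20]
rank  pair      lcp
   1  s[10:],s[11:]  3  'aaa'
   2  s[11:],s[25:]  2  'aa'
   3  s[25:],s[16:]  3  'aab'
   4  s[16:],s[12:]  2  'aa'
   5  s[12:],s[26:]  1  'a'
   6  s[26:],s[23:]  2  'ab'
   7  s[23:],s[17:]  2  'ab'
   8  s[17:],s[13:]  1  'a'
   9  s[13:],s[27:]  0  ''
  10  s[27:],s[9:]  1  'b'
  11  s[9:],s[24:]  3  'baa'
  12  s[24:],s[15:]  4  'baab'
  13  s[15:],s[22:]  2  'ba'
  14  s[22:],s[8:]  1  'b'
  15  s[8:],s[7:]  2  'bb'
  16  s[7:],s[6:]  3  'bbb'
  17  s[6:],s[5:]  4  'bbbb'
  18  s[5:],s[2:]  2  'bb'
  19  s[2:],s[18:]  3  'bbc'
  20  s[18:],s[3:]  1  'b'
  21  s[3:],s[0:]  4  'bcbb'
  22  s[0:],s[19:]  2  'bc'
  23  s[19:],s[14:]  0  ''
  24  s[14:],s[21:]  3  'cba'
  25  s[21:],s[4:]  2  'cb'
  26  s[4:],s[1:]  3  'cbb'
  27  s[1:],s[20:]  1  'c'

[0, 3, 2, 3, 2, 1, 2, 2, 1, 0, 1, 3, 4, 2, 1, 2, 3, 4, 2, 3, 1, 4, 2, 0, 3, 2, 3, 1]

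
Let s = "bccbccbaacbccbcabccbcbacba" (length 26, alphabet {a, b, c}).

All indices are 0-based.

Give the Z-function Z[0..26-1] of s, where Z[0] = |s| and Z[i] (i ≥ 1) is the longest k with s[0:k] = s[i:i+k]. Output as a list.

Z[0]=26
i=1: outside box; Z[1]=0
i=2: outside box; Z[2]=0
i=3: outside box; Z[3]=4 scan→box=[3,7)
i=4: min(r-i=3, Z[1]=0)=0; Z[4]=0
i=5: min(r-i=2, Z[2]=0)=0; Z[5]=0
i=6: min(r-i=1, Z[3]=4)=1; Z[6]=1
i=7: outside box; Z[7]=0
i=8: outside box; Z[8]=0
i=9: outside box; Z[9]=0
i=10: outside box; Z[10]=5 scan→box=[10,15)
i=11: min(r-i=4, Z[1]=0)=0; Z[11]=0
i=12: min(r-i=3, Z[2]=0)=0; Z[12]=0
i=13: min(r-i=2, Z[3]=4)=2; Z[13]=2
i=14: min(r-i=1, Z[4]=0)=0; Z[14]=0
i=15: outside box; Z[15]=0
i=16: outside box; Z[16]=5 scan→box=[16,21)
i=17: min(r-i=4, Z[1]=0)=0; Z[17]=0
i=18: min(r-i=3, Z[2]=0)=0; Z[18]=0
i=19: min(r-i=2, Z[3]=4)=2; Z[19]=2
i=20: min(r-i=1, Z[4]=0)=0; Z[20]=0
i=21: outside box; Z[21]=1 scan→box=[21,22)
i=22: outside box; Z[22]=0
i=23: outside box; Z[23]=0
i=24: outside box; Z[24]=1 scan→box=[24,25)
i=25: outside box; Z[25]=0

[26, 0, 0, 4, 0, 0, 1, 0, 0, 0, 5, 0, 0, 2, 0, 0, 5, 0, 0, 2, 0, 1, 0, 0, 1, 0]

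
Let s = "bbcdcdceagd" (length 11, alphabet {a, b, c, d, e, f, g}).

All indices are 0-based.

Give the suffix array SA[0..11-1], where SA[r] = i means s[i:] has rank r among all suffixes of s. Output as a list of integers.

[8, 0, 1, 2, 4, 6, 10, 3, 5, 7, 9]

sorted suffixes:
  #0 SA[0]=8  'agd'
  #1 SA[1]=0  'bbcdcdceagd'
  #2 SA[2]=1  'bcdcdceagd'
  #3 SA[3]=2  'cdcdceagd'
  #4 SA[4]=4  'cdceagd'
  #5 SA[5]=6  'ceagd'
  #6 SA[6]=10  'd'
  #7 SA[7]=3  'dcdceagd'
  #8 SA[8]=5  'dceagd'
  #9 SA[9]=7  'eagd'
  #10 SA[10]=9  'gd'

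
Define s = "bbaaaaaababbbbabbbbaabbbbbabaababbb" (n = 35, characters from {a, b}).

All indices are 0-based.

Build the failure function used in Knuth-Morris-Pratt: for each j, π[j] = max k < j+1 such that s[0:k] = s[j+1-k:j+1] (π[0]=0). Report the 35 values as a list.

π[0] = 0
j=1 s[j]='b': π[1]=1 (border 'b')
j=2 s[j]='a': k: 1→0; π[2]=0 (border '')
j=3 s[j]='a': π[3]=0 (border '')
j=4 s[j]='a': π[4]=0 (border '')
j=5 s[j]='a': π[5]=0 (border '')
j=6 s[j]='a': π[6]=0 (border '')
j=7 s[j]='a': π[7]=0 (border '')
j=8 s[j]='b': π[8]=1 (border 'b')
j=9 s[j]='a': k: 1→0; π[9]=0 (border '')
j=10 s[j]='b': π[10]=1 (border 'b')
j=11 s[j]='b': π[11]=2 (border 'bb')
j=12 s[j]='b': k: 2→1; π[12]=2 (border 'bb')
j=13 s[j]='b': k: 2→1; π[13]=2 (border 'bb')
j=14 s[j]='a': π[14]=3 (border 'bba')
j=15 s[j]='b': k: 3→0; π[15]=1 (border 'b')
j=16 s[j]='b': π[16]=2 (border 'bb')
j=17 s[j]='b': k: 2→1; π[17]=2 (border 'bb')
j=18 s[j]='b': k: 2→1; π[18]=2 (border 'bb')
j=19 s[j]='a': π[19]=3 (border 'bba')
j=20 s[j]='a': π[20]=4 (border 'bbaa')
j=21 s[j]='b': k: 4→0; π[21]=1 (border 'b')
j=22 s[j]='b': π[22]=2 (border 'bb')
j=23 s[j]='b': k: 2→1; π[23]=2 (border 'bb')
j=24 s[j]='b': k: 2→1; π[24]=2 (border 'bb')
j=25 s[j]='b': k: 2→1; π[25]=2 (border 'bb')
j=26 s[j]='a': π[26]=3 (border 'bba')
j=27 s[j]='b': k: 3→0; π[27]=1 (border 'b')
j=28 s[j]='a': k: 1→0; π[28]=0 (border '')
j=29 s[j]='a': π[29]=0 (border '')
j=30 s[j]='b': π[30]=1 (border 'b')
j=31 s[j]='a': k: 1→0; π[31]=0 (border '')
j=32 s[j]='b': π[32]=1 (border 'b')
j=33 s[j]='b': π[33]=2 (border 'bb')
j=34 s[j]='b': k: 2→1; π[34]=2 (border 'bb')

[0, 1, 0, 0, 0, 0, 0, 0, 1, 0, 1, 2, 2, 2, 3, 1, 2, 2, 2, 3, 4, 1, 2, 2, 2, 2, 3, 1, 0, 0, 1, 0, 1, 2, 2]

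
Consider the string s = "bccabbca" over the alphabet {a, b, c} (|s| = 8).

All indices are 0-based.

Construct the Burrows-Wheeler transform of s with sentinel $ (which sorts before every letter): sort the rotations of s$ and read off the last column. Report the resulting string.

accab$bcb

rank  rotation   last
    0  $bccabbca  a
    1  a$bccabbc  c
    2  abbca$bcc  c
    3  bbca$bcca  a
    4  bca$bccab  b
    5  bccabbca$  $
    6  ca$bccabb  b
    7  cabbca$bc  c
    8  ccabbca$b  b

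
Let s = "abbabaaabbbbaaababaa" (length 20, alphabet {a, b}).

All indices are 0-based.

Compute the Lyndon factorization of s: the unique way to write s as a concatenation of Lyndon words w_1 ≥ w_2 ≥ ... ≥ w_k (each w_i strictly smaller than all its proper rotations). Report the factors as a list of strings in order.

emit factor 1: 'abb' (i=0, period=3)
emit factor 2: 'ab' (i=3, period=2)
emit factor 3: 'aaabbbb' (i=5, period=7)
emit factor 4: 'aaabab' (i=12, period=6)
emit factor 5: 'a' (i=18, period=1)
emit factor 6: 'a' (i=19, period=1)

["abb", "ab", "aaabbbb", "aaabab", "a", "a"]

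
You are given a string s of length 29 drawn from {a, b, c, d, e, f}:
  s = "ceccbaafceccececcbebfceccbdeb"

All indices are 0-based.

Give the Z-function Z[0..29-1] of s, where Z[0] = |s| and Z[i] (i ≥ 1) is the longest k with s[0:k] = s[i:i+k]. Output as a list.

[29, 0, 1, 1, 0, 0, 0, 0, 4, 0, 1, 3, 0, 5, 0, 1, 1, 0, 0, 0, 0, 5, 0, 1, 1, 0, 0, 0, 0]

Z[0]=29
i=1: outside box; Z[1]=0
i=2: outside box; Z[2]=1 scan→box=[2,3)
i=3: outside box; Z[3]=1 scan→box=[3,4)
i=4: outside box; Z[4]=0
i=5: outside box; Z[5]=0
i=6: outside box; Z[6]=0
i=7: outside box; Z[7]=0
i=8: outside box; Z[8]=4 scan→box=[8,12)
i=9: min(r-i=3, Z[1]=0)=0; Z[9]=0
i=10: min(r-i=2, Z[2]=1)=1; Z[10]=1
i=11: min(r-i=1, Z[3]=1)=1; Z[11]=3 scan→box=[11,14)
i=12: min(r-i=2, Z[1]=0)=0; Z[12]=0
i=13: min(r-i=1, Z[2]=1)=1; Z[13]=5 scan→box=[13,18)
i=14: min(r-i=4, Z[1]=0)=0; Z[14]=0
i=15: min(r-i=3, Z[2]=1)=1; Z[15]=1
i=16: min(r-i=2, Z[3]=1)=1; Z[16]=1
i=17: min(r-i=1, Z[4]=0)=0; Z[17]=0
i=18: outside box; Z[18]=0
i=19: outside box; Z[19]=0
i=20: outside box; Z[20]=0
i=21: outside box; Z[21]=5 scan→box=[21,26)
i=22: min(r-i=4, Z[1]=0)=0; Z[22]=0
i=23: min(r-i=3, Z[2]=1)=1; Z[23]=1
i=24: min(r-i=2, Z[3]=1)=1; Z[24]=1
i=25: min(r-i=1, Z[4]=0)=0; Z[25]=0
i=26: outside box; Z[26]=0
i=27: outside box; Z[27]=0
i=28: outside box; Z[28]=0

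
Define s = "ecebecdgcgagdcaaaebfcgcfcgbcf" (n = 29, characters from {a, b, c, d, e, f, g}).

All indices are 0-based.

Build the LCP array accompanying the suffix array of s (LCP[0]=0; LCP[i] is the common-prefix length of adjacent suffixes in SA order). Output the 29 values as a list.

sorted suffixes:
  #0 SA[0]=14  'aaaebfcgcfcgbcf'
  #1 SA[1]=15  'aaebfcgcfcgbcf'
  #2 SA[2]=16  'aebfcgcfcgbcf'
  #3 SA[3]=10  'agdcaaaebfcgcfcgbcf'
  #4 SA[4]=26  'bcf'
  #5 SA[5]=3  'becdgcgagdcaaaebfcgcfcgbcf'
  #6 SA[6]=18  'bfcgcfcgbcf'
  #7 SA[7]=13  'caaaebfcgcfcgbcf'
  #8 SA[8]=5  'cdgcgagdcaaaebfcgcfcgbcf'
  #9 SA[9]=1  'cebecdgcgagdcaaaebfcgcfcgbcf'
  #10 SA[10]=27  'cf'
  #11 SA[11]=22  'cfcgbcf'
  #12 SA[12]=8  'cgagdcaaaebfcgcfcgbcf'
  #13 SA[13]=24  'cgbcf'
  #14 SA[14]=20  'cgcfcgbcf'
  #15 SA[15]=12  'dcaaaebfcgcfcgbcf'
  #16 SA[16]=6  'dgcgagdcaaaebfcgcfcgbcf'
  #17 SA[17]=2  'ebecdgcgagdcaaaebfcgcfcgbcf'
  #18 SA[18]=17  'ebfcgcfcgbcf'
  #19 SA[19]=4  'ecdgcgagdcaaaebfcgcfcgbcf'
  #20 SA[20]=0  'ecebecdgcgagdcaaaebfcgcfcgbcf'
  #21 SA[21]=28  'f'
  #22 SA[22]=23  'fcgbcf'
  #23 SA[23]=19  'fcgcfcgbcf'
  #24 SA[24]=9  'gagdcaaaebfcgcfcgbcf'
  #25 SA[25]=25  'gbcf'
  #26 SA[26]=21  'gcfcgbcf'
  #27 SA[27]=7  'gcgagdcaaaebfcgcfcgbcf'
  #28 SA[28]=11  'gdcaaaebfcgcfcgbcf'

SA = [14, 15, 16, 10, 26, 3, 18, 13, 5, 1, 27, 22, 8, 24, 20, 12, 6, 2, 17, 4, 0, 28, 23, 19, 9, 25, 21, 7, 11]
[i] adj suffixes → lcp
  [1] 14/15 → 2 ('aa')
  [2] 15/16 → 1 ('a')
  [3] 16/10 → 1 ('a')
  [4] 10/26 → 0 ('')
  [5] 26/3 → 1 ('b')
  [6] 3/18 → 1 ('b')
  [7] 18/13 → 0 ('')
  [8] 13/5 → 1 ('c')
  [9] 5/1 → 1 ('c')
  [10] 1/27 → 1 ('c')
  [11] 27/22 → 2 ('cf')
  [12] 22/8 → 1 ('c')
  [13] 8/24 → 2 ('cg')
  [14] 24/20 → 2 ('cg')
  [15] 20/12 → 0 ('')
  [16] 12/6 → 1 ('d')
  [17] 6/2 → 0 ('')
  [18] 2/17 → 2 ('eb')
  [19] 17/4 → 1 ('e')
  [20] 4/0 → 2 ('ec')
  [21] 0/28 → 0 ('')
  [22] 28/23 → 1 ('f')
  [23] 23/19 → 3 ('fcg')
  [24] 19/9 → 0 ('')
  [25] 9/25 → 1 ('g')
  [26] 25/21 → 1 ('g')
  [27] 21/7 → 2 ('gc')
  [28] 7/11 → 1 ('g')

[0, 2, 1, 1, 0, 1, 1, 0, 1, 1, 1, 2, 1, 2, 2, 0, 1, 0, 2, 1, 2, 0, 1, 3, 0, 1, 1, 2, 1]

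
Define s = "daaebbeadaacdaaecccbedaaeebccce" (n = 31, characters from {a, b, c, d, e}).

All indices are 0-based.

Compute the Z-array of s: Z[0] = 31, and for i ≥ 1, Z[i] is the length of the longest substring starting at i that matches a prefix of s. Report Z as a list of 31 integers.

[31, 0, 0, 0, 0, 0, 0, 0, 3, 0, 0, 0, 4, 0, 0, 0, 0, 0, 0, 0, 0, 4, 0, 0, 0, 0, 0, 0, 0, 0, 0]

Z[0]=31
i=1: fresh scan; Z[1]=0
i=2: fresh scan; Z[2]=0
i=3: fresh scan; Z[3]=0
i=4: fresh scan; Z[4]=0
i=5: fresh scan; Z[5]=0
i=6: fresh scan; Z[6]=0
i=7: fresh scan; Z[7]=0
i=8: fresh scan; Z[8]=3 grow→box=[8,11)
i=9: min(r-i=2, Z[1]=0)=0; Z[9]=0
i=10: min(r-i=1, Z[2]=0)=0; Z[10]=0
i=11: fresh scan; Z[11]=0
i=12: fresh scan; Z[12]=4 grow→box=[12,16)
i=13: min(r-i=3, Z[1]=0)=0; Z[13]=0
i=14: min(r-i=2, Z[2]=0)=0; Z[14]=0
i=15: min(r-i=1, Z[3]=0)=0; Z[15]=0
i=16: fresh scan; Z[16]=0
i=17: fresh scan; Z[17]=0
i=18: fresh scan; Z[18]=0
i=19: fresh scan; Z[19]=0
i=20: fresh scan; Z[20]=0
i=21: fresh scan; Z[21]=4 grow→box=[21,25)
i=22: min(r-i=3, Z[1]=0)=0; Z[22]=0
i=23: min(r-i=2, Z[2]=0)=0; Z[23]=0
i=24: min(r-i=1, Z[3]=0)=0; Z[24]=0
i=25: fresh scan; Z[25]=0
i=26: fresh scan; Z[26]=0
i=27: fresh scan; Z[27]=0
i=28: fresh scan; Z[28]=0
i=29: fresh scan; Z[29]=0
i=30: fresh scan; Z[30]=0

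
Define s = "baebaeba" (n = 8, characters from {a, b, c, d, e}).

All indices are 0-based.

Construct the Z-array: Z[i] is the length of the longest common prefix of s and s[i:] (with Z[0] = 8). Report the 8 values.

[8, 0, 0, 5, 0, 0, 2, 0]

Z[0]=8
i=1: i≥r, start 0; Z[1]=0
i=2: i≥r, start 0; Z[2]=0
i=3: i≥r, start 0; Z[3]=5 grow→box=[3,8)
i=4: min(r-i=4, Z[1]=0)=0; Z[4]=0
i=5: min(r-i=3, Z[2]=0)=0; Z[5]=0
i=6: min(r-i=2, Z[3]=5)=2; Z[6]=2
i=7: min(r-i=1, Z[4]=0)=0; Z[7]=0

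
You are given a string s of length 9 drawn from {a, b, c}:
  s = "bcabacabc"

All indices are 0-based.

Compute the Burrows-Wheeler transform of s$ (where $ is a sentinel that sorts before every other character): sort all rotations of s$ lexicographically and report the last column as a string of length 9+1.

cccbaa$bba

rank  rotation    last
    0  $bcabacabc  c
    1  abacabc$bc  c
    2  abc$bcabac  c
    3  acabc$bcab  b
    4  bacabc$bca  a
    5  bc$bcabaca  a
    6  bcabacabc$  $
    7  c$bcabacab  b
    8  cabacabc$b  b
    9  cabc$bcaba  a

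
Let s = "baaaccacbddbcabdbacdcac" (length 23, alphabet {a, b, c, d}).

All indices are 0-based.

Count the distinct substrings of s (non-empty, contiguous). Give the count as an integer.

sorted suffixes:
  #0 SA[0]=1  'aaaccacbddbcabdbacdcac'
  #1 SA[1]=2  'aaccacbddbcabdbacdcac'
  #2 SA[2]=13  'abdbacdcac'
  #3 SA[3]=21  'ac'
  #4 SA[4]=6  'acbddbcabdbacdcac'
  #5 SA[5]=3  'accacbddbcabdbacdcac'
  #6 SA[6]=17  'acdcac'
  #7 SA[7]=0  'baaaccacbddbcabdbacdcac'
  #8 SA[8]=16  'bacdcac'
  #9 SA[9]=11  'bcabdbacdcac'
  #10 SA[10]=14  'bdbacdcac'
  #11 SA[11]=8  'bddbcabdbacdcac'
  #12 SA[12]=22  'c'
  #13 SA[13]=12  'cabdbacdcac'
  #14 SA[14]=20  'cac'
  #15 SA[15]=5  'cacbddbcabdbacdcac'
  #16 SA[16]=7  'cbddbcabdbacdcac'
  #17 SA[17]=4  'ccacbddbcabdbacdcac'
  #18 SA[18]=18  'cdcac'
  #19 SA[19]=15  'dbacdcac'
  #20 SA[20]=10  'dbcabdbacdcac'
  #21 SA[21]=19  'dcac'
  #22 SA[22]=9  'ddbcabdbacdcac'

SA = [1, 2, 13, 21, 6, 3, 17, 0, 16, 11, 14, 8, 22, 12, 20, 5, 7, 4, 18, 15, 10, 19, 9]
rank  pair      lcp
   1  s[1:],s[2:]  2  'aa'
   2  s[2:],s[13:]  1  'a'
   3  s[13:],s[21:]  1  'a'
   4  s[21:],s[6:]  2  'ac'
   5  s[6:],s[3:]  2  'ac'
   6  s[3:],s[17:]  2  'ac'
   7  s[17:],s[0:]  0  ''
   8  s[0:],s[16:]  2  'ba'
   9  s[16:],s[11:]  1  'b'
  10  s[11:],s[14:]  1  'b'
  11  s[14:],s[8:]  2  'bd'
  12  s[8:],s[22:]  0  ''
  13  s[22:],s[12:]  1  'c'
  14  s[12:],s[20:]  2  'ca'
  15  s[20:],s[5:]  3  'cac'
  16  s[5:],s[7:]  1  'c'
  17  s[7:],s[4:]  1  'c'
  18  s[4:],s[18:]  1  'c'
  19  s[18:],s[15:]  0  ''
  20  s[15:],s[10:]  2  'db'
  21  s[10:],s[19:]  1  'd'
  22  s[19:],s[9:]  1  'd'

n(n+1)/2 = 23·24/2 = 276
Σ LCP = 0 + 2 + 1 + 1 + 2 + 2 + 2 + 0 + 2 + 1 + 1 + 2 + 0 + 1 + 2 + 3 + 1 + 1 + 1 + 0 + 2 + 1 + 1 = 29
distinct = 276 − 29 = 247

247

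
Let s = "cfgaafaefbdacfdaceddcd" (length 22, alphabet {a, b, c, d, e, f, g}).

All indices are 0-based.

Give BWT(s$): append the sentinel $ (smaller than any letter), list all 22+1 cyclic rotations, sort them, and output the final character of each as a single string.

rank  rotation                 last
    0  $cfgaafaefbdacfdaceddcd  d
    1  aafaefbdacfdaceddcd$cfg  g
    2  aceddcd$cfgaafaefbdacfd  d
    3  acfdaceddcd$cfgaafaefbd  d
    4  aefbdacfdaceddcd$cfgaaf  f
    5  afaefbdacfdaceddcd$cfga  a
    6  bdacfdaceddcd$cfgaafaef  f
    7  cd$cfgaafaefbdacfdacedd  d
    8  ceddcd$cfgaafaefbdacfda  a
    9  cfdaceddcd$cfgaafaefbda  a
   10  cfgaafaefbdacfdaceddcd$  $
   11  d$cfgaafaefbdacfdaceddc  c
   12  daceddcd$cfgaafaefbdacf  f
   13  dacfdaceddcd$cfgaafaefb  b
   14  dcd$cfgaafaefbdacfdaced  d
   15  ddcd$cfgaafaefbdacfdace  e
   16  eddcd$cfgaafaefbdacfdac  c
   17  efbdacfdaceddcd$cfgaafa  a
   18  faefbdacfdaceddcd$cfgaa  a
   19  fbdacfdaceddcd$cfgaafae  e
   20  fdaceddcd$cfgaafaefbdac  c
   21  fgaafaefbdacfdaceddcd$c  c
   22  gaafaefbdacfdaceddcd$cf  f

dgddfafdaa$cfbdecaaeccf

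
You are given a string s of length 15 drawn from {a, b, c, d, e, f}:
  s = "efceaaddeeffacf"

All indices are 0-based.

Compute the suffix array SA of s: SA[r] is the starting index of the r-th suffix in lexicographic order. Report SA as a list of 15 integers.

rank→(start, suffix):
  0 → (4, 'aaddeeffacf')
  1 → (12, 'acf')
  2 → (5, 'addeeffacf')
  3 → (2, 'ceaaddeeffacf')
  4 → (13, 'cf')
  5 → (6, 'ddeeffacf')
  6 → (7, 'deeffacf')
  7 → (3, 'eaaddeeffacf')
  8 → (8, 'eeffacf')
  9 → (0, 'efceaaddeeffacf')
  10 → (9, 'effacf')
  11 → (14, 'f')
  12 → (11, 'facf')
  13 → (1, 'fceaaddeeffacf')
  14 → (10, 'ffacf')

[4, 12, 5, 2, 13, 6, 7, 3, 8, 0, 9, 14, 11, 1, 10]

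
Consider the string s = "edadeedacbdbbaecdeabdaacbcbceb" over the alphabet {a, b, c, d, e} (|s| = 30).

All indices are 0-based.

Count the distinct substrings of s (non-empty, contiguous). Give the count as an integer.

428

rank→(start, suffix):
  0 → (21, 'aacbcbceb')
  1 → (18, 'abdaacbcbceb')
  2 → (22, 'acbcbceb')
  3 → (7, 'acbdbbaecdeabdaacbcbceb')
  4 → (2, 'adeedacbdbbaecdeabdaacbcbceb')
  5 → (13, 'aecdeabdaacbcbceb')
  6 → (29, 'b')
  7 → (12, 'baecdeabdaacbcbceb')
  8 → (11, 'bbaecdeabdaacbcbceb')
  9 → (24, 'bcbceb')
  10 → (26, 'bceb')
  11 → (19, 'bdaacbcbceb')
  12 → (9, 'bdbbaecdeabdaacbcbceb')
  13 → (23, 'cbcbceb')
  14 → (25, 'cbceb')
  15 → (8, 'cbdbbaecdeabdaacbcbceb')
  16 → (15, 'cdeabdaacbcbceb')
  17 → (27, 'ceb')
  18 → (20, 'daacbcbceb')
  19 → (6, 'dacbdbbaecdeabdaacbcbceb')
  20 → (1, 'dadeedacbdbbaecdeabdaacbcbceb')
  21 → (10, 'dbbaecdeabdaacbcbceb')
  22 → (16, 'deabdaacbcbceb')
  23 → (3, 'deedacbdbbaecdeabdaacbcbceb')
  24 → (17, 'eabdaacbcbceb')
  25 → (28, 'eb')
  26 → (14, 'ecdeabdaacbcbceb')
  27 → (5, 'edacbdbbaecdeabdaacbcbceb')
  28 → (0, 'edadeedacbdbbaecdeabdaacbcbceb')
  29 → (4, 'eedacbdbbaecdeabdaacbcbceb')

SA = [21, 18, 22, 7, 2, 13, 29, 12, 11, 24, 26, 19, 9, 23, 25, 8, 15, 27, 20, 6, 1, 10, 16, 3, 17, 28, 14, 5, 0, 4]
i: (SA[i-1],SA[i]) lcp shared
  1: (21,18) 1 'a'
  2: (18,22) 1 'a'
  3: (22,7) 3 'acb'
  4: (7,2) 1 'a'
  5: (2,13) 1 'a'
  6: (13,29) 0 ''
  7: (29,12) 1 'b'
  8: (12,11) 1 'b'
  9: (11,24) 1 'b'
  10: (24,26) 2 'bc'
  11: (26,19) 1 'b'
  12: (19,9) 2 'bd'
  13: (9,23) 0 ''
  14: (23,25) 3 'cbc'
  15: (25,8) 2 'cb'
  16: (8,15) 1 'c'
  17: (15,27) 1 'c'
  18: (27,20) 0 ''
  19: (20,6) 2 'da'
  20: (6,1) 2 'da'
  21: (1,10) 1 'd'
  22: (10,16) 1 'd'
  23: (16,3) 2 'de'
  24: (3,17) 0 ''
  25: (17,28) 1 'e'
  26: (28,14) 1 'e'
  27: (14,5) 1 'e'
  28: (5,0) 3 'eda'
  29: (0,4) 1 'e'

n(n+1)/2 = 30·31/2 = 465
Σ LCP = 0 + 1 + 1 + 3 + 1 + 1 + 0 + 1 + 1 + 1 + 2 + 1 + 2 + 0 + 3 + 2 + 1 + 1 + 0 + 2 + 2 + 1 + 1 + 2 + 0 + 1 + 1 + 1 + 3 + 1 = 37
distinct = 465 − 37 = 428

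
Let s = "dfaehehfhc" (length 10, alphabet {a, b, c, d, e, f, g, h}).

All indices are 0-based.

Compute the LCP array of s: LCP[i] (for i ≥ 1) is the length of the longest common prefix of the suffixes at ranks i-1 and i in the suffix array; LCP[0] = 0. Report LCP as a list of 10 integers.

rank→(start, suffix):
  0 → (2, 'aehehfhc')
  1 → (9, 'c')
  2 → (0, 'dfaehehfhc')
  3 → (3, 'ehehfhc')
  4 → (5, 'ehfhc')
  5 → (1, 'faehehfhc')
  6 → (7, 'fhc')
  7 → (8, 'hc')
  8 → (4, 'hehfhc')
  9 → (6, 'hfhc')

SA = [2, 9, 0, 3, 5, 1, 7, 8, 4, 6]
i: (SA[i-1],SA[i]) lcp shared
  1: (2,9) 0 ''
  2: (9,0) 0 ''
  3: (0,3) 0 ''
  4: (3,5) 2 'eh'
  5: (5,1) 0 ''
  6: (1,7) 1 'f'
  7: (7,8) 0 ''
  8: (8,4) 1 'h'
  9: (4,6) 1 'h'

[0, 0, 0, 0, 2, 0, 1, 0, 1, 1]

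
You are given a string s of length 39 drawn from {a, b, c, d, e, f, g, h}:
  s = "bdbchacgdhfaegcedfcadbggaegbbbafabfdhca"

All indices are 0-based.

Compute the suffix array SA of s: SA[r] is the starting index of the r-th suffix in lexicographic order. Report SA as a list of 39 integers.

[38, 32, 5, 19, 24, 11, 30, 29, 28, 27, 2, 0, 33, 21, 37, 18, 14, 6, 3, 1, 20, 16, 35, 8, 15, 25, 12, 31, 10, 17, 34, 23, 26, 13, 7, 22, 4, 36, 9]

sorted suffixes:
  #0 SA[0]=38  'a'
  #1 SA[1]=32  'abfdhca'
  #2 SA[2]=5  'acgdhfaegcedfcadbggaegbbbafabfdhca'
  #3 SA[3]=19  'adbggaegbbbafabfdhca'
  #4 SA[4]=24  'aegbbbafabfdhca'
  #5 SA[5]=11  'aegcedfcadbggaegbbbafabfdhca'
  #6 SA[6]=30  'afabfdhca'
  #7 SA[7]=29  'bafabfdhca'
  #8 SA[8]=28  'bbafabfdhca'
  #9 SA[9]=27  'bbbafabfdhca'
  #10 SA[10]=2  'bchacgdhfaegcedfcadbggaegbbbafabfdhca'
  #11 SA[11]=0  'bdbchacgdhfaegcedfcadbggaegbbbafabfdhca'
  #12 SA[12]=33  'bfdhca'
  #13 SA[13]=21  'bggaegbbbafabfdhca'
  #14 SA[14]=37  'ca'
  #15 SA[15]=18  'cadbggaegbbbafabfdhca'
  #16 SA[16]=14  'cedfcadbggaegbbbafabfdhca'
  #17 SA[17]=6  'cgdhfaegcedfcadbggaegbbbafabfdhca'
  #18 SA[18]=3  'chacgdhfaegcedfcadbggaegbbbafabfdhca'
  #19 SA[19]=1  'dbchacgdhfaegcedfcadbggaegbbbafabfdhca'
  #20 SA[20]=20  'dbggaegbbbafabfdhca'
  #21 SA[21]=16  'dfcadbggaegbbbafabfdhca'
  #22 SA[22]=35  'dhca'
  #23 SA[23]=8  'dhfaegcedfcadbggaegbbbafabfdhca'
  #24 SA[24]=15  'edfcadbggaegbbbafabfdhca'
  #25 SA[25]=25  'egbbbafabfdhca'
  #26 SA[26]=12  'egcedfcadbggaegbbbafabfdhca'
  #27 SA[27]=31  'fabfdhca'
  #28 SA[28]=10  'faegcedfcadbggaegbbbafabfdhca'
  #29 SA[29]=17  'fcadbggaegbbbafabfdhca'
  #30 SA[30]=34  'fdhca'
  #31 SA[31]=23  'gaegbbbafabfdhca'
  #32 SA[32]=26  'gbbbafabfdhca'
  #33 SA[33]=13  'gcedfcadbggaegbbbafabfdhca'
  #34 SA[34]=7  'gdhfaegcedfcadbggaegbbbafabfdhca'
  #35 SA[35]=22  'ggaegbbbafabfdhca'
  #36 SA[36]=4  'hacgdhfaegcedfcadbggaegbbbafabfdhca'
  #37 SA[37]=36  'hca'
  #38 SA[38]=9  'hfaegcedfcadbggaegbbbafabfdhca'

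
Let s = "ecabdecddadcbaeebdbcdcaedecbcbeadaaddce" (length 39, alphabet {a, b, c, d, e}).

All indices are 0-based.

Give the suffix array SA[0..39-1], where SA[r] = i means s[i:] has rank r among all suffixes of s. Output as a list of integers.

[33, 2, 31, 9, 34, 22, 13, 12, 27, 18, 16, 3, 29, 1, 21, 11, 26, 28, 19, 6, 37, 32, 8, 17, 20, 10, 36, 7, 35, 24, 4, 38, 30, 15, 0, 25, 5, 23, 14]

rank | idx | suffix
   0 |  33 | aaddce
   1 |   2 | abdecddadcbaeebdbcdcaedecbcbeadaaddce
   2 |  31 | adaaddce
   3 |   9 | adcbaeebdbcdcaedecbcbeadaaddce
   4 |  34 | addce
   5 |  22 | aedecbcbeadaaddce
   6 |  13 | aeebdbcdcaedecbcbeadaaddce
   7 |  12 | baeebdbcdcaedecbcbeadaaddce
   8 |  27 | bcbeadaaddce
   9 |  18 | bcdcaedecbcbeadaaddce
  10 |  16 | bdbcdcaedecbcbeadaaddce
  11 |   3 | bdecddadcbaeebdbcdcaedecbcbeadaaddce
  12 |  29 | beadaaddce
  13 |   1 | cabdecddadcbaeebdbcdcaedecbcbeadaaddce
  14 |  21 | caedecbcbeadaaddce
  15 |  11 | cbaeebdbcdcaedecbcbeadaaddce
  16 |  26 | cbcbeadaaddce
  17 |  28 | cbeadaaddce
  18 |  19 | cdcaedecbcbeadaaddce
  19 |   6 | cddadcbaeebdbcdcaedecbcbeadaaddce
  20 |  37 | ce
  21 |  32 | daaddce
  22 |   8 | dadcbaeebdbcdcaedecbcbeadaaddce
  23 |  17 | dbcdcaedecbcbeadaaddce
  24 |  20 | dcaedecbcbeadaaddce
  25 |  10 | dcbaeebdbcdcaedecbcbeadaaddce
  26 |  36 | dce
  27 |   7 | ddadcbaeebdbcdcaedecbcbeadaaddce
  28 |  35 | ddce
  29 |  24 | decbcbeadaaddce
  30 |   4 | decddadcbaeebdbcdcaedecbcbeadaaddce
  31 |  38 | e
  32 |  30 | eadaaddce
  33 |  15 | ebdbcdcaedecbcbeadaaddce
  34 |   0 | ecabdecddadcbaeebdbcdcaedecbcbeadaaddce
  35 |  25 | ecbcbeadaaddce
  36 |   5 | ecddadcbaeebdbcdcaedecbcbeadaaddce
  37 |  23 | edecbcbeadaaddce
  38 |  14 | eebdbcdcaedecbcbeadaaddce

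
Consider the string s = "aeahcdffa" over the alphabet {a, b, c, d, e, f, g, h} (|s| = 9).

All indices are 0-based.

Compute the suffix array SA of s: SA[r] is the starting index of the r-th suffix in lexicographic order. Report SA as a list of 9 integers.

[8, 0, 2, 4, 5, 1, 7, 6, 3]

rank→(start, suffix):
  0 → (8, 'a')
  1 → (0, 'aeahcdffa')
  2 → (2, 'ahcdffa')
  3 → (4, 'cdffa')
  4 → (5, 'dffa')
  5 → (1, 'eahcdffa')
  6 → (7, 'fa')
  7 → (6, 'ffa')
  8 → (3, 'hcdffa')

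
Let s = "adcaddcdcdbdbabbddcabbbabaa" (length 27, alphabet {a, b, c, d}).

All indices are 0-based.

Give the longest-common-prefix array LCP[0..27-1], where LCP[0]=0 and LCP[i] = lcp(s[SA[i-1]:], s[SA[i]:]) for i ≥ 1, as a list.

[0, 1, 1, 2, 3, 1, 2, 0, 2, 3, 1, 2, 2, 1, 2, 0, 2, 1, 2, 0, 2, 1, 3, 2, 3, 1, 3]

rank→(start, suffix):
  0 → (26, 'a')
  1 → (25, 'aa')
  2 → (23, 'abaa')
  3 → (19, 'abbbabaa')
  4 → (13, 'abbddcabbbabaa')
  5 → (0, 'adcaddcdcdbdbabbddcabbbabaa')
  6 → (3, 'addcdcdbdbabbddcabbbabaa')
  7 → (24, 'baa')
  8 → (22, 'babaa')
  9 → (12, 'babbddcabbbabaa')
  10 → (21, 'bbabaa')
  11 → (20, 'bbbabaa')
  12 → (14, 'bbddcabbbabaa')
  13 → (10, 'bdbabbddcabbbabaa')
  14 → (15, 'bddcabbbabaa')
  15 → (18, 'cabbbabaa')
  16 → (2, 'caddcdcdbdbabbddcabbbabaa')
  17 → (8, 'cdbdbabbddcabbbabaa')
  18 → (6, 'cdcdbdbabbddcabbbabaa')
  19 → (11, 'dbabbddcabbbabaa')
  20 → (9, 'dbdbabbddcabbbabaa')
  21 → (17, 'dcabbbabaa')
  22 → (1, 'dcaddcdcdbdbabbddcabbbabaa')
  23 → (7, 'dcdbdbabbddcabbbabaa')
  24 → (5, 'dcdcdbdbabbddcabbbabaa')
  25 → (16, 'ddcabbbabaa')
  26 → (4, 'ddcdcdbdbabbddcabbbabaa')

SA = [26, 25, 23, 19, 13, 0, 3, 24, 22, 12, 21, 20, 14, 10, 15, 18, 2, 8, 6, 11, 9, 17, 1, 7, 5, 16, 4]
rank  pair      lcp
   1  s[26:],s[25:]  1  'a'
   2  s[25:],s[23:]  1  'a'
   3  s[23:],s[19:]  2  'ab'
   4  s[19:],s[13:]  3  'abb'
   5  s[13:],s[0:]  1  'a'
   6  s[0:],s[3:]  2  'ad'
   7  s[3:],s[24:]  0  ''
   8  s[24:],s[22:]  2  'ba'
   9  s[22:],s[12:]  3  'bab'
  10  s[12:],s[21:]  1  'b'
  11  s[21:],s[20:]  2  'bb'
  12  s[20:],s[14:]  2  'bb'
  13  s[14:],s[10:]  1  'b'
  14  s[10:],s[15:]  2  'bd'
  15  s[15:],s[18:]  0  ''
  16  s[18:],s[2:]  2  'ca'
  17  s[2:],s[8:]  1  'c'
  18  s[8:],s[6:]  2  'cd'
  19  s[6:],s[11:]  0  ''
  20  s[11:],s[9:]  2  'db'
  21  s[9:],s[17:]  1  'd'
  22  s[17:],s[1:]  3  'dca'
  23  s[1:],s[7:]  2  'dc'
  24  s[7:],s[5:]  3  'dcd'
  25  s[5:],s[16:]  1  'd'
  26  s[16:],s[4:]  3  'ddc'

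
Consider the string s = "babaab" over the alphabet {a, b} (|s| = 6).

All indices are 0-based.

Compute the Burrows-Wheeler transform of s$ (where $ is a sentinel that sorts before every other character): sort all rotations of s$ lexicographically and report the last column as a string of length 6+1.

rank  rotation last
    0  $babaab  b
    1  aab$bab  b
    2  ab$baba  a
    3  abaab$b  b
    4  b$babaa  a
    5  baab$ba  a
    6  babaab$  $

bbabaa$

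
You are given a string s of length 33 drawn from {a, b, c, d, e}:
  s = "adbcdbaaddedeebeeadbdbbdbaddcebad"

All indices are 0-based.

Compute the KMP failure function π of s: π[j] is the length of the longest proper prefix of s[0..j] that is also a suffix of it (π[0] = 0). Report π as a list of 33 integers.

[0, 0, 0, 0, 0, 0, 1, 1, 2, 0, 0, 0, 0, 0, 0, 0, 0, 1, 2, 3, 0, 0, 0, 0, 0, 1, 2, 0, 0, 0, 0, 1, 2]

π[0] = 0
j=1 s[j]='d': π[1]=0 (border '')
j=2 s[j]='b': π[2]=0 (border '')
j=3 s[j]='c': π[3]=0 (border '')
j=4 s[j]='d': π[4]=0 (border '')
j=5 s[j]='b': π[5]=0 (border '')
j=6 s[j]='a': π[6]=1 (border 'a')
j=7 s[j]='a': k: 1→0; π[7]=1 (border 'a')
j=8 s[j]='d': π[8]=2 (border 'ad')
j=9 s[j]='d': k: 2→0; π[9]=0 (border '')
j=10 s[j]='e': π[10]=0 (border '')
j=11 s[j]='d': π[11]=0 (border '')
j=12 s[j]='e': π[12]=0 (border '')
j=13 s[j]='e': π[13]=0 (border '')
j=14 s[j]='b': π[14]=0 (border '')
j=15 s[j]='e': π[15]=0 (border '')
j=16 s[j]='e': π[16]=0 (border '')
j=17 s[j]='a': π[17]=1 (border 'a')
j=18 s[j]='d': π[18]=2 (border 'ad')
j=19 s[j]='b': π[19]=3 (border 'adb')
j=20 s[j]='d': k: 3→0; π[20]=0 (border '')
j=21 s[j]='b': π[21]=0 (border '')
j=22 s[j]='b': π[22]=0 (border '')
j=23 s[j]='d': π[23]=0 (border '')
j=24 s[j]='b': π[24]=0 (border '')
j=25 s[j]='a': π[25]=1 (border 'a')
j=26 s[j]='d': π[26]=2 (border 'ad')
j=27 s[j]='d': k: 2→0; π[27]=0 (border '')
j=28 s[j]='c': π[28]=0 (border '')
j=29 s[j]='e': π[29]=0 (border '')
j=30 s[j]='b': π[30]=0 (border '')
j=31 s[j]='a': π[31]=1 (border 'a')
j=32 s[j]='d': π[32]=2 (border 'ad')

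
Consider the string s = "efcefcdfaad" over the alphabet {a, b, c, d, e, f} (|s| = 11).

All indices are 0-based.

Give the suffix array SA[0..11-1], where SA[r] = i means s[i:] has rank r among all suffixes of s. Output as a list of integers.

[8, 9, 5, 2, 10, 6, 3, 0, 7, 4, 1]

rank | idx | suffix
   0 |   8 | aad
   1 |   9 | ad
   2 |   5 | cdfaad
   3 |   2 | cefcdfaad
   4 |  10 | d
   5 |   6 | dfaad
   6 |   3 | efcdfaad
   7 |   0 | efcefcdfaad
   8 |   7 | faad
   9 |   4 | fcdfaad
  10 |   1 | fcefcdfaad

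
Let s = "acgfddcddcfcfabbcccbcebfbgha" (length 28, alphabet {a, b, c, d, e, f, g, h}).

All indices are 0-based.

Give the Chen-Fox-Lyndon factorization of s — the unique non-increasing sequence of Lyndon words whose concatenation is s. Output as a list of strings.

emit factor 1: 'acgfddcddcfcf' (i=0, period=13)
emit factor 2: 'abbcccbcebfbgh' (i=13, period=14)
emit factor 3: 'a' (i=27, period=1)

["acgfddcddcfcf", "abbcccbcebfbgh", "a"]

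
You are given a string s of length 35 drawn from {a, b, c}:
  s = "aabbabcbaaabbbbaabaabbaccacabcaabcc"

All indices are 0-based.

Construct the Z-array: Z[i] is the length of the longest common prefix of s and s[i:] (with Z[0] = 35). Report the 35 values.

[35, 1, 0, 0, 1, 0, 0, 0, 2, 4, 1, 0, 0, 0, 0, 3, 1, 0, 5, 1, 0, 0, 1, 0, 0, 1, 0, 1, 0, 0, 3, 1, 0, 0, 0]

Z[0]=35
i=1: outside box; Z[1]=1 extend→box=[1,2)
i=2: outside box; Z[2]=0
i=3: outside box; Z[3]=0
i=4: outside box; Z[4]=1 extend→box=[4,5)
i=5: outside box; Z[5]=0
i=6: outside box; Z[6]=0
i=7: outside box; Z[7]=0
i=8: outside box; Z[8]=2 extend→box=[8,10)
i=9: min(r-i=1, Z[1]=1)=1; Z[9]=4 extend→box=[9,13)
i=10: min(r-i=3, Z[1]=1)=1; Z[10]=1
i=11: min(r-i=2, Z[2]=0)=0; Z[11]=0
i=12: min(r-i=1, Z[3]=0)=0; Z[12]=0
i=13: outside box; Z[13]=0
i=14: outside box; Z[14]=0
i=15: outside box; Z[15]=3 extend→box=[15,18)
i=16: min(r-i=2, Z[1]=1)=1; Z[16]=1
i=17: min(r-i=1, Z[2]=0)=0; Z[17]=0
i=18: outside box; Z[18]=5 extend→box=[18,23)
i=19: min(r-i=4, Z[1]=1)=1; Z[19]=1
i=20: min(r-i=3, Z[2]=0)=0; Z[20]=0
i=21: min(r-i=2, Z[3]=0)=0; Z[21]=0
i=22: min(r-i=1, Z[4]=1)=1; Z[22]=1
i=23: outside box; Z[23]=0
i=24: outside box; Z[24]=0
i=25: outside box; Z[25]=1 extend→box=[25,26)
i=26: outside box; Z[26]=0
i=27: outside box; Z[27]=1 extend→box=[27,28)
i=28: outside box; Z[28]=0
i=29: outside box; Z[29]=0
i=30: outside box; Z[30]=3 extend→box=[30,33)
i=31: min(r-i=2, Z[1]=1)=1; Z[31]=1
i=32: min(r-i=1, Z[2]=0)=0; Z[32]=0
i=33: outside box; Z[33]=0
i=34: outside box; Z[34]=0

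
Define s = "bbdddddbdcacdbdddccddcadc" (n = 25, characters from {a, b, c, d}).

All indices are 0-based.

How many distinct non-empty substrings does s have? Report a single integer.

sorted suffixes:
  #0 SA[0]=10  'acdbdddccddcadc'
  #1 SA[1]=22  'adc'
  #2 SA[2]=0  'bbdddddbdcacdbdddccddcadc'
  #3 SA[3]=7  'bdcacdbdddccddcadc'
  #4 SA[4]=13  'bdddccddcadc'
  #5 SA[5]=1  'bdddddbdcacdbdddccddcadc'
  #6 SA[6]=24  'c'
  #7 SA[7]=9  'cacdbdddccddcadc'
  #8 SA[8]=21  'cadc'
  #9 SA[9]=17  'ccddcadc'
  #10 SA[10]=11  'cdbdddccddcadc'
  #11 SA[11]=18  'cddcadc'
  #12 SA[12]=6  'dbdcacdbdddccddcadc'
  #13 SA[13]=12  'dbdddccddcadc'
  #14 SA[14]=23  'dc'
  #15 SA[15]=8  'dcacdbdddccddcadc'
  #16 SA[16]=20  'dcadc'
  #17 SA[17]=16  'dccddcadc'
  #18 SA[18]=5  'ddbdcacdbdddccddcadc'
  #19 SA[19]=19  'ddcadc'
  #20 SA[20]=15  'ddccddcadc'
  #21 SA[21]=4  'dddbdcacdbdddccddcadc'
  #22 SA[22]=14  'dddccddcadc'
  #23 SA[23]=3  'ddddbdcacdbdddccddcadc'
  #24 SA[24]=2  'dddddbdcacdbdddccddcadc'

SA = [10, 22, 0, 7, 13, 1, 24, 9, 21, 17, 11, 18, 6, 12, 23, 8, 20, 16, 5, 19, 15, 4, 14, 3, 2]
i: (SA[i-1],SA[i]) lcp shared
  1: (10,22) 1 'a'
  2: (22,0) 0 ''
  3: (0,7) 1 'b'
  4: (7,13) 2 'bd'
  5: (13,1) 4 'bddd'
  6: (1,24) 0 ''
  7: (24,9) 1 'c'
  8: (9,21) 2 'ca'
  9: (21,17) 1 'c'
  10: (17,11) 1 'c'
  11: (11,18) 2 'cd'
  12: (18,6) 0 ''
  13: (6,12) 3 'dbd'
  14: (12,23) 1 'd'
  15: (23,8) 2 'dc'
  16: (8,20) 3 'dca'
  17: (20,16) 2 'dc'
  18: (16,5) 1 'd'
  19: (5,19) 2 'dd'
  20: (19,15) 3 'ddc'
  21: (15,4) 2 'dd'
  22: (4,14) 3 'ddd'
  23: (14,3) 3 'ddd'
  24: (3,2) 4 'dddd'

n(n+1)/2 = 25·26/2 = 325
Σ LCP = 0 + 1 + 0 + 1 + 2 + 4 + 0 + 1 + 2 + 1 + 1 + 2 + 0 + 3 + 1 + 2 + 3 + 2 + 1 + 2 + 3 + 2 + 3 + 3 + 4 = 44
distinct = 325 − 44 = 281

281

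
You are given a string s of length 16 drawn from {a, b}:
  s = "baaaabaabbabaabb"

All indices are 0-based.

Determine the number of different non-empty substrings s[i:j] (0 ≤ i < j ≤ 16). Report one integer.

sorted suffixes:
  #0 SA[0]=1  'aaaabaabbabaabb'
  #1 SA[1]=2  'aaabaabbabaabb'
  #2 SA[2]=3  'aabaabbabaabb'
  #3 SA[3]=12  'aabb'
  #4 SA[4]=6  'aabbabaabb'
  #5 SA[5]=10  'abaabb'
  #6 SA[6]=4  'abaabbabaabb'
  #7 SA[7]=13  'abb'
  #8 SA[8]=7  'abbabaabb'
  #9 SA[9]=15  'b'
  #10 SA[10]=0  'baaaabaabbabaabb'
  #11 SA[11]=11  'baabb'
  #12 SA[12]=5  'baabbabaabb'
  #13 SA[13]=9  'babaabb'
  #14 SA[14]=14  'bb'
  #15 SA[15]=8  'bbabaabb'

SA = [1, 2, 3, 12, 6, 10, 4, 13, 7, 15, 0, 11, 5, 9, 14, 8]
rank  pair      lcp
   1  s[1:],s[2:]  3  'aaa'
   2  s[2:],s[3:]  2  'aa'
   3  s[3:],s[12:]  3  'aab'
   4  s[12:],s[6:]  4  'aabb'
   5  s[6:],s[10:]  1  'a'
   6  s[10:],s[4:]  6  'abaabb'
   7  s[4:],s[13:]  2  'ab'
   8  s[13:],s[7:]  3  'abb'
   9  s[7:],s[15:]  0  ''
  10  s[15:],s[0:]  1  'b'
  11  s[0:],s[11:]  3  'baa'
  12  s[11:],s[5:]  5  'baabb'
  13  s[5:],s[9:]  2  'ba'
  14  s[9:],s[14:]  1  'b'
  15  s[14:],s[8:]  2  'bb'

n(n+1)/2 = 16·17/2 = 136
Σ LCP = 0 + 3 + 2 + 3 + 4 + 1 + 6 + 2 + 3 + 0 + 1 + 3 + 5 + 2 + 1 + 2 = 38
distinct = 136 − 38 = 98

98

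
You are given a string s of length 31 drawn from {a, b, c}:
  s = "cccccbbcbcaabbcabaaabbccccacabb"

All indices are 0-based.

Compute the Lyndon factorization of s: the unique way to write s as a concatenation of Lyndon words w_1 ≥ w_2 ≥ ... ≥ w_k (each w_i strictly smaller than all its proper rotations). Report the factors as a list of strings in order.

["c", "c", "c", "c", "c", "bbcbc", "aabbcab", "aaabbccccacabb"]

emit factor 1: 'c' (i=0, period=1)
emit factor 2: 'c' (i=1, period=1)
emit factor 3: 'c' (i=2, period=1)
emit factor 4: 'c' (i=3, period=1)
emit factor 5: 'c' (i=4, period=1)
emit factor 6: 'bbcbc' (i=5, period=5)
emit factor 7: 'aabbcab' (i=10, period=7)
emit factor 8: 'aaabbccccacabb' (i=17, period=14)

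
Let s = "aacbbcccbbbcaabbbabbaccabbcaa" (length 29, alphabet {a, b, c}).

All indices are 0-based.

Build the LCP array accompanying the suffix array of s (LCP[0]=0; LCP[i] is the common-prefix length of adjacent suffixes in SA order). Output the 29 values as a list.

rank | idx | suffix
   0 |  28 | a
   1 |  27 | aa
   2 |  12 | aabbbabbaccabbcaa
   3 |   0 | aacbbcccbbbcaabbbabbaccabbcaa
   4 |  17 | abbaccabbcaa
   5 |  13 | abbbabbaccabbcaa
   6 |  23 | abbcaa
   7 |   1 | acbbcccbbbcaabbbabbaccabbcaa
   8 |  20 | accabbcaa
   9 |  16 | babbaccabbcaa
  10 |  19 | baccabbcaa
  11 |  15 | bbabbaccabbcaa
  12 |  18 | bbaccabbcaa
  13 |  14 | bbbabbaccabbcaa
  14 |   8 | bbbcaabbbabbaccabbcaa
  15 |  24 | bbcaa
  16 |   9 | bbcaabbbabbaccabbcaa
  17 |   3 | bbcccbbbcaabbbabbaccabbcaa
  18 |  25 | bcaa
  19 |  10 | bcaabbbabbaccabbcaa
  20 |   4 | bcccbbbcaabbbabbaccabbcaa
  21 |  26 | caa
  22 |  11 | caabbbabbaccabbcaa
  23 |  22 | cabbcaa
  24 |   7 | cbbbcaabbbabbaccabbcaa
  25 |   2 | cbbcccbbbcaabbbabbaccabbcaa
  26 |  21 | ccabbcaa
  27 |   6 | ccbbbcaabbbabbaccabbcaa
  28 |   5 | cccbbbcaabbbabbaccabbcaa

SA = [28, 27, 12, 0, 17, 13, 23, 1, 20, 16, 19, 15, 18, 14, 8, 24, 9, 3, 25, 10, 4, 26, 11, 22, 7, 2, 21, 6, 5]
rank  pair      lcp
   1  s[28:],s[27:]  1  'a'
   2  s[27:],s[12:]  2  'aa'
   3  s[12:],s[0:]  2  'aa'
   4  s[0:],s[17:]  1  'a'
   5  s[17:],s[13:]  3  'abb'
   6  s[13:],s[23:]  3  'abb'
   7  s[23:],s[1:]  1  'a'
   8  s[1:],s[20:]  2  'ac'
   9  s[20:],s[16:]  0  ''
  10  s[16:],s[19:]  2  'ba'
  11  s[19:],s[15:]  1  'b'
  12  s[15:],s[18:]  3  'bba'
  13  s[18:],s[14:]  2  'bb'
  14  s[14:],s[8:]  3  'bbb'
  15  s[8:],s[24:]  2  'bb'
  16  s[24:],s[9:]  5  'bbcaa'
  17  s[9:],s[3:]  3  'bbc'
  18  s[3:],s[25:]  1  'b'
  19  s[25:],s[10:]  4  'bcaa'
  20  s[10:],s[4:]  2  'bc'
  21  s[4:],s[26:]  0  ''
  22  s[26:],s[11:]  3  'caa'
  23  s[11:],s[22:]  2  'ca'
  24  s[22:],s[7:]  1  'c'
  25  s[7:],s[2:]  3  'cbb'
  26  s[2:],s[21:]  1  'c'
  27  s[21:],s[6:]  2  'cc'
  28  s[6:],s[5:]  2  'cc'

[0, 1, 2, 2, 1, 3, 3, 1, 2, 0, 2, 1, 3, 2, 3, 2, 5, 3, 1, 4, 2, 0, 3, 2, 1, 3, 1, 2, 2]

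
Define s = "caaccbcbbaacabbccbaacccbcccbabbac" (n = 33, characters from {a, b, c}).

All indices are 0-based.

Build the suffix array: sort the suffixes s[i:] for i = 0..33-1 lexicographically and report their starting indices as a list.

rank | idx | suffix
   0 |   9 | aacabbccbaacccbcccbabbac
   1 |   1 | aaccbcbbaacabbccbaacccbcccbabbac
   2 |  18 | aacccbcccbabbac
   3 |  28 | abbac
   4 |  12 | abbccbaacccbcccbabbac
   5 |  31 | ac
   6 |  10 | acabbccbaacccbcccbabbac
   7 |   2 | accbcbbaacabbccbaacccbcccbabbac
   8 |  19 | acccbcccbabbac
   9 |   8 | baacabbccbaacccbcccbabbac
  10 |  17 | baacccbcccbabbac
  11 |  27 | babbac
  12 |  30 | bac
  13 |   7 | bbaacabbccbaacccbcccbabbac
  14 |  29 | bbac
  15 |  13 | bbccbaacccbcccbabbac
  16 |   5 | bcbbaacabbccbaacccbcccbabbac
  17 |  14 | bccbaacccbcccbabbac
  18 |  23 | bcccbabbac
  19 |  32 | c
  20 |   0 | caaccbcbbaacabbccbaacccbcccbabbac
  21 |  11 | cabbccbaacccbcccbabbac
  22 |  16 | cbaacccbcccbabbac
  23 |  26 | cbabbac
  24 |   6 | cbbaacabbccbaacccbcccbabbac
  25 |   4 | cbcbbaacabbccbaacccbcccbabbac
  26 |  22 | cbcccbabbac
  27 |  15 | ccbaacccbcccbabbac
  28 |  25 | ccbabbac
  29 |   3 | ccbcbbaacabbccbaacccbcccbabbac
  30 |  21 | ccbcccbabbac
  31 |  24 | cccbabbac
  32 |  20 | cccbcccbabbac

[9, 1, 18, 28, 12, 31, 10, 2, 19, 8, 17, 27, 30, 7, 29, 13, 5, 14, 23, 32, 0, 11, 16, 26, 6, 4, 22, 15, 25, 3, 21, 24, 20]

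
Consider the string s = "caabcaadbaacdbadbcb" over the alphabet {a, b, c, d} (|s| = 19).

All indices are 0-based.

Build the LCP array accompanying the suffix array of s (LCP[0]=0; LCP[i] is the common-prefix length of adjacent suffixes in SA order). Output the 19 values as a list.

rank→(start, suffix):
  0 → (1, 'aabcaadbaacdbadbcb')
  1 → (9, 'aacdbadbcb')
  2 → (5, 'aadbaacdbadbcb')
  3 → (2, 'abcaadbaacdbadbcb')
  4 → (10, 'acdbadbcb')
  5 → (6, 'adbaacdbadbcb')
  6 → (14, 'adbcb')
  7 → (18, 'b')
  8 → (8, 'baacdbadbcb')
  9 → (13, 'badbcb')
  10 → (3, 'bcaadbaacdbadbcb')
  11 → (16, 'bcb')
  12 → (0, 'caabcaadbaacdbadbcb')
  13 → (4, 'caadbaacdbadbcb')
  14 → (17, 'cb')
  15 → (11, 'cdbadbcb')
  16 → (7, 'dbaacdbadbcb')
  17 → (12, 'dbadbcb')
  18 → (15, 'dbcb')

SA = [1, 9, 5, 2, 10, 6, 14, 18, 8, 13, 3, 16, 0, 4, 17, 11, 7, 12, 15]
rank  pair      lcp
   1  s[1:],s[9:]  2  'aa'
   2  s[9:],s[5:]  2  'aa'
   3  s[5:],s[2:]  1  'a'
   4  s[2:],s[10:]  1  'a'
   5  s[10:],s[6:]  1  'a'
   6  s[6:],s[14:]  3  'adb'
   7  s[14:],s[18:]  0  ''
   8  s[18:],s[8:]  1  'b'
   9  s[8:],s[13:]  2  'ba'
  10  s[13:],s[3:]  1  'b'
  11  s[3:],s[16:]  2  'bc'
  12  s[16:],s[0:]  0  ''
  13  s[0:],s[4:]  3  'caa'
  14  s[4:],s[17:]  1  'c'
  15  s[17:],s[11:]  1  'c'
  16  s[11:],s[7:]  0  ''
  17  s[7:],s[12:]  3  'dba'
  18  s[12:],s[15:]  2  'db'

[0, 2, 2, 1, 1, 1, 3, 0, 1, 2, 1, 2, 0, 3, 1, 1, 0, 3, 2]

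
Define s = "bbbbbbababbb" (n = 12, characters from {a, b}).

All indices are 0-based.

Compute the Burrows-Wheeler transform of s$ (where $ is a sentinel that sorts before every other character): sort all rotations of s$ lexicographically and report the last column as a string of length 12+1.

bbbbbabbabbb$

rank  rotation       last
    0  $bbbbbbababbb  b
    1  ababbb$bbbbbb  b
    2  abbb$bbbbbbab  b
    3  b$bbbbbbababb  b
    4  bababbb$bbbbb  b
    5  babbb$bbbbbba  a
    6  bb$bbbbbbabab  b
    7  bbababbb$bbbb  b
    8  bbb$bbbbbbaba  a
    9  bbbababbb$bbb  b
   10  bbbbababbb$bb  b
   11  bbbbbababbb$b  b
   12  bbbbbbababbb$  $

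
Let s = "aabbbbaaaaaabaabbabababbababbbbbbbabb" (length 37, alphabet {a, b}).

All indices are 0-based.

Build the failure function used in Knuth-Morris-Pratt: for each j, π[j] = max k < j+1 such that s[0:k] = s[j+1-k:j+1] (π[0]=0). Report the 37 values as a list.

[0, 1, 0, 0, 0, 0, 1, 2, 2, 2, 2, 2, 3, 1, 2, 3, 4, 1, 0, 1, 0, 1, 0, 0, 1, 0, 1, 0, 0, 0, 0, 0, 0, 0, 1, 0, 0]

π[0] = 0
j=1 s[j]='a': π[1]=1 (border 'a')
j=2 s[j]='b': k: 1→0; π[2]=0 (border '')
j=3 s[j]='b': π[3]=0 (border '')
j=4 s[j]='b': π[4]=0 (border '')
j=5 s[j]='b': π[5]=0 (border '')
j=6 s[j]='a': π[6]=1 (border 'a')
j=7 s[j]='a': π[7]=2 (border 'aa')
j=8 s[j]='a': k: 2→1; π[8]=2 (border 'aa')
j=9 s[j]='a': k: 2→1; π[9]=2 (border 'aa')
j=10 s[j]='a': k: 2→1; π[10]=2 (border 'aa')
j=11 s[j]='a': k: 2→1; π[11]=2 (border 'aa')
j=12 s[j]='b': π[12]=3 (border 'aab')
j=13 s[j]='a': k: 3→0; π[13]=1 (border 'a')
j=14 s[j]='a': π[14]=2 (border 'aa')
j=15 s[j]='b': π[15]=3 (border 'aab')
j=16 s[j]='b': π[16]=4 (border 'aabb')
j=17 s[j]='a': k: 4→0; π[17]=1 (border 'a')
j=18 s[j]='b': k: 1→0; π[18]=0 (border '')
j=19 s[j]='a': π[19]=1 (border 'a')
j=20 s[j]='b': k: 1→0; π[20]=0 (border '')
j=21 s[j]='a': π[21]=1 (border 'a')
j=22 s[j]='b': k: 1→0; π[22]=0 (border '')
j=23 s[j]='b': π[23]=0 (border '')
j=24 s[j]='a': π[24]=1 (border 'a')
j=25 s[j]='b': k: 1→0; π[25]=0 (border '')
j=26 s[j]='a': π[26]=1 (border 'a')
j=27 s[j]='b': k: 1→0; π[27]=0 (border '')
j=28 s[j]='b': π[28]=0 (border '')
j=29 s[j]='b': π[29]=0 (border '')
j=30 s[j]='b': π[30]=0 (border '')
j=31 s[j]='b': π[31]=0 (border '')
j=32 s[j]='b': π[32]=0 (border '')
j=33 s[j]='b': π[33]=0 (border '')
j=34 s[j]='a': π[34]=1 (border 'a')
j=35 s[j]='b': k: 1→0; π[35]=0 (border '')
j=36 s[j]='b': π[36]=0 (border '')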